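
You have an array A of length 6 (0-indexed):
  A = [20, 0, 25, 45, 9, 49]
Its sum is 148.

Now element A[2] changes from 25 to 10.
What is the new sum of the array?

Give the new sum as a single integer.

Old value at index 2: 25
New value at index 2: 10
Delta = 10 - 25 = -15
New sum = old_sum + delta = 148 + (-15) = 133

Answer: 133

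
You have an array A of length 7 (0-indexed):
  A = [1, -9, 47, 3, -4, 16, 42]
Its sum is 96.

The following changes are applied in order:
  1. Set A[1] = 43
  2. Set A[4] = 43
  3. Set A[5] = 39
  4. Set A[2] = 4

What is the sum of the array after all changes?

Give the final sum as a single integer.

Answer: 175

Derivation:
Initial sum: 96
Change 1: A[1] -9 -> 43, delta = 52, sum = 148
Change 2: A[4] -4 -> 43, delta = 47, sum = 195
Change 3: A[5] 16 -> 39, delta = 23, sum = 218
Change 4: A[2] 47 -> 4, delta = -43, sum = 175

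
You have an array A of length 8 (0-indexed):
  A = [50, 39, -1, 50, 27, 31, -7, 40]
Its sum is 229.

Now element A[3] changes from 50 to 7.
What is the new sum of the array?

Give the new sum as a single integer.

Answer: 186

Derivation:
Old value at index 3: 50
New value at index 3: 7
Delta = 7 - 50 = -43
New sum = old_sum + delta = 229 + (-43) = 186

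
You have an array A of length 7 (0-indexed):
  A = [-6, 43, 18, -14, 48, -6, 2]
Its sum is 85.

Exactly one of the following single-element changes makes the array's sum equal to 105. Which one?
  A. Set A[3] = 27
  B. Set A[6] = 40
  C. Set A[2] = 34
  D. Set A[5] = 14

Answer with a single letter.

Answer: D

Derivation:
Option A: A[3] -14->27, delta=41, new_sum=85+(41)=126
Option B: A[6] 2->40, delta=38, new_sum=85+(38)=123
Option C: A[2] 18->34, delta=16, new_sum=85+(16)=101
Option D: A[5] -6->14, delta=20, new_sum=85+(20)=105 <-- matches target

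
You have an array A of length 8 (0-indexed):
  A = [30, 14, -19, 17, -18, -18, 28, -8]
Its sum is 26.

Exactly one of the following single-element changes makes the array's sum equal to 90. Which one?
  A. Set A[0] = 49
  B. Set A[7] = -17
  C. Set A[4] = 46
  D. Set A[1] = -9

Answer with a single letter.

Answer: C

Derivation:
Option A: A[0] 30->49, delta=19, new_sum=26+(19)=45
Option B: A[7] -8->-17, delta=-9, new_sum=26+(-9)=17
Option C: A[4] -18->46, delta=64, new_sum=26+(64)=90 <-- matches target
Option D: A[1] 14->-9, delta=-23, new_sum=26+(-23)=3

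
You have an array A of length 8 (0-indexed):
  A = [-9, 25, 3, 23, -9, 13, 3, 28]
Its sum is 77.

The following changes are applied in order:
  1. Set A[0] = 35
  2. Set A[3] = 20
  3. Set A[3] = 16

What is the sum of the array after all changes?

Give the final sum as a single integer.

Answer: 114

Derivation:
Initial sum: 77
Change 1: A[0] -9 -> 35, delta = 44, sum = 121
Change 2: A[3] 23 -> 20, delta = -3, sum = 118
Change 3: A[3] 20 -> 16, delta = -4, sum = 114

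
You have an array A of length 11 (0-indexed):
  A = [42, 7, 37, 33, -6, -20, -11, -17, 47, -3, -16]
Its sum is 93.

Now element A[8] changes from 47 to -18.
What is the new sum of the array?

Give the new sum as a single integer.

Answer: 28

Derivation:
Old value at index 8: 47
New value at index 8: -18
Delta = -18 - 47 = -65
New sum = old_sum + delta = 93 + (-65) = 28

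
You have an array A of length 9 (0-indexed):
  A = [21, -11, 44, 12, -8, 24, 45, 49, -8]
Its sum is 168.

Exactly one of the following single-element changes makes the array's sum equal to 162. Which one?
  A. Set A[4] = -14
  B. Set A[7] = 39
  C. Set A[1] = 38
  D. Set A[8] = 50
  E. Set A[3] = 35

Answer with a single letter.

Option A: A[4] -8->-14, delta=-6, new_sum=168+(-6)=162 <-- matches target
Option B: A[7] 49->39, delta=-10, new_sum=168+(-10)=158
Option C: A[1] -11->38, delta=49, new_sum=168+(49)=217
Option D: A[8] -8->50, delta=58, new_sum=168+(58)=226
Option E: A[3] 12->35, delta=23, new_sum=168+(23)=191

Answer: A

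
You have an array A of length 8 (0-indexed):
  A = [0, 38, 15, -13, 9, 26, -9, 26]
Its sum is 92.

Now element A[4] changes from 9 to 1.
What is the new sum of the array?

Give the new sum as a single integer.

Old value at index 4: 9
New value at index 4: 1
Delta = 1 - 9 = -8
New sum = old_sum + delta = 92 + (-8) = 84

Answer: 84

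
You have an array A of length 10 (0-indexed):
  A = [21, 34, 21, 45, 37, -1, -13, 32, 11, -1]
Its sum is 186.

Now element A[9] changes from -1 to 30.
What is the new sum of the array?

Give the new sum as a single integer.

Old value at index 9: -1
New value at index 9: 30
Delta = 30 - -1 = 31
New sum = old_sum + delta = 186 + (31) = 217

Answer: 217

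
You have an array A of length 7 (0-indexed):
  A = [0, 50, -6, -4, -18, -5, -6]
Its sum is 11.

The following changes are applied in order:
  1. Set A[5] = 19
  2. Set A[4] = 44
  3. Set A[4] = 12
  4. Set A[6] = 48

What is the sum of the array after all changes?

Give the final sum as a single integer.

Initial sum: 11
Change 1: A[5] -5 -> 19, delta = 24, sum = 35
Change 2: A[4] -18 -> 44, delta = 62, sum = 97
Change 3: A[4] 44 -> 12, delta = -32, sum = 65
Change 4: A[6] -6 -> 48, delta = 54, sum = 119

Answer: 119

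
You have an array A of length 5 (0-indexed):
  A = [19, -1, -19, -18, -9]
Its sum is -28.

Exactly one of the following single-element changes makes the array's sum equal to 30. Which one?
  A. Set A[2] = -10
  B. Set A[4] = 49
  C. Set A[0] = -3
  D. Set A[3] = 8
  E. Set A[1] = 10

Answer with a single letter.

Answer: B

Derivation:
Option A: A[2] -19->-10, delta=9, new_sum=-28+(9)=-19
Option B: A[4] -9->49, delta=58, new_sum=-28+(58)=30 <-- matches target
Option C: A[0] 19->-3, delta=-22, new_sum=-28+(-22)=-50
Option D: A[3] -18->8, delta=26, new_sum=-28+(26)=-2
Option E: A[1] -1->10, delta=11, new_sum=-28+(11)=-17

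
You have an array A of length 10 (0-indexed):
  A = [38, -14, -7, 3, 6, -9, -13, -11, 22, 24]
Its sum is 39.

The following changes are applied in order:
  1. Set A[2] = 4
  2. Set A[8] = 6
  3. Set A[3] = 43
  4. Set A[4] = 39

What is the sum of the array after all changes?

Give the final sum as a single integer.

Answer: 107

Derivation:
Initial sum: 39
Change 1: A[2] -7 -> 4, delta = 11, sum = 50
Change 2: A[8] 22 -> 6, delta = -16, sum = 34
Change 3: A[3] 3 -> 43, delta = 40, sum = 74
Change 4: A[4] 6 -> 39, delta = 33, sum = 107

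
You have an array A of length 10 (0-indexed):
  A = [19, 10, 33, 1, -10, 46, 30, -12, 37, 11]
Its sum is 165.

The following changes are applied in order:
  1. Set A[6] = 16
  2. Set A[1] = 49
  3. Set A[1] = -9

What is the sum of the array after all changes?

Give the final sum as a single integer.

Answer: 132

Derivation:
Initial sum: 165
Change 1: A[6] 30 -> 16, delta = -14, sum = 151
Change 2: A[1] 10 -> 49, delta = 39, sum = 190
Change 3: A[1] 49 -> -9, delta = -58, sum = 132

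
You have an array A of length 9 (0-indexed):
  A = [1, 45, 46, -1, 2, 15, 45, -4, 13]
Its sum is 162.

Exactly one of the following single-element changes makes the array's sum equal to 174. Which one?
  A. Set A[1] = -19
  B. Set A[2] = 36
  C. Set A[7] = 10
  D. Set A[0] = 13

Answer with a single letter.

Option A: A[1] 45->-19, delta=-64, new_sum=162+(-64)=98
Option B: A[2] 46->36, delta=-10, new_sum=162+(-10)=152
Option C: A[7] -4->10, delta=14, new_sum=162+(14)=176
Option D: A[0] 1->13, delta=12, new_sum=162+(12)=174 <-- matches target

Answer: D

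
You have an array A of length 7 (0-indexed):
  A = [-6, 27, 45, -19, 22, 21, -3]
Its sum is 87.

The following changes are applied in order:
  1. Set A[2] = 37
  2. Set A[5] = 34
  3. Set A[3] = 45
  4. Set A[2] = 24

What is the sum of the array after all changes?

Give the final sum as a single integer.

Initial sum: 87
Change 1: A[2] 45 -> 37, delta = -8, sum = 79
Change 2: A[5] 21 -> 34, delta = 13, sum = 92
Change 3: A[3] -19 -> 45, delta = 64, sum = 156
Change 4: A[2] 37 -> 24, delta = -13, sum = 143

Answer: 143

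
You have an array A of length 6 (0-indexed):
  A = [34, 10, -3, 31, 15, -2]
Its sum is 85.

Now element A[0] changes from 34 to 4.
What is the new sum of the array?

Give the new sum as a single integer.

Answer: 55

Derivation:
Old value at index 0: 34
New value at index 0: 4
Delta = 4 - 34 = -30
New sum = old_sum + delta = 85 + (-30) = 55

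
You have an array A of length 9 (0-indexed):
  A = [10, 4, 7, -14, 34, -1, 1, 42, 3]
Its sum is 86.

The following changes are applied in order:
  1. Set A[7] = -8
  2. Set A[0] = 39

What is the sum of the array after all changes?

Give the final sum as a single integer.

Answer: 65

Derivation:
Initial sum: 86
Change 1: A[7] 42 -> -8, delta = -50, sum = 36
Change 2: A[0] 10 -> 39, delta = 29, sum = 65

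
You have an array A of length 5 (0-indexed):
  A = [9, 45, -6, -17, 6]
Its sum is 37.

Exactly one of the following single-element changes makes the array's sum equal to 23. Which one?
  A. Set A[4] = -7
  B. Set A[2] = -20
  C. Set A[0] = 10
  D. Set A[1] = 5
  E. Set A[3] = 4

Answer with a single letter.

Answer: B

Derivation:
Option A: A[4] 6->-7, delta=-13, new_sum=37+(-13)=24
Option B: A[2] -6->-20, delta=-14, new_sum=37+(-14)=23 <-- matches target
Option C: A[0] 9->10, delta=1, new_sum=37+(1)=38
Option D: A[1] 45->5, delta=-40, new_sum=37+(-40)=-3
Option E: A[3] -17->4, delta=21, new_sum=37+(21)=58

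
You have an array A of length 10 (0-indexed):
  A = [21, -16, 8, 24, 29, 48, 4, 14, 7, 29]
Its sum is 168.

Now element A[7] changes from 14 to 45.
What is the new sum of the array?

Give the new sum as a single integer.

Answer: 199

Derivation:
Old value at index 7: 14
New value at index 7: 45
Delta = 45 - 14 = 31
New sum = old_sum + delta = 168 + (31) = 199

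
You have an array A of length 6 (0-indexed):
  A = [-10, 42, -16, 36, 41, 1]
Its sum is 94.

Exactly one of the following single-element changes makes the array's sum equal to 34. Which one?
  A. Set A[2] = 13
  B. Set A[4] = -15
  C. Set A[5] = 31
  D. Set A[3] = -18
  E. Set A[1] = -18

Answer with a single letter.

Answer: E

Derivation:
Option A: A[2] -16->13, delta=29, new_sum=94+(29)=123
Option B: A[4] 41->-15, delta=-56, new_sum=94+(-56)=38
Option C: A[5] 1->31, delta=30, new_sum=94+(30)=124
Option D: A[3] 36->-18, delta=-54, new_sum=94+(-54)=40
Option E: A[1] 42->-18, delta=-60, new_sum=94+(-60)=34 <-- matches target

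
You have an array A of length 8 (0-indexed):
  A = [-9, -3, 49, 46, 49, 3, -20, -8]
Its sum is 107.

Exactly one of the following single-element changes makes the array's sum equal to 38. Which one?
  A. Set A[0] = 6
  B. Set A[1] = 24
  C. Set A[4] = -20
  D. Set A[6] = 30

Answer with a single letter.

Answer: C

Derivation:
Option A: A[0] -9->6, delta=15, new_sum=107+(15)=122
Option B: A[1] -3->24, delta=27, new_sum=107+(27)=134
Option C: A[4] 49->-20, delta=-69, new_sum=107+(-69)=38 <-- matches target
Option D: A[6] -20->30, delta=50, new_sum=107+(50)=157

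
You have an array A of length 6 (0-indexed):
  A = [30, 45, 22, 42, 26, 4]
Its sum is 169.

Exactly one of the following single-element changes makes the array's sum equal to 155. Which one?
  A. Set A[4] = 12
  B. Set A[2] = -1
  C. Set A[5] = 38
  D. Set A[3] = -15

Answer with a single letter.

Answer: A

Derivation:
Option A: A[4] 26->12, delta=-14, new_sum=169+(-14)=155 <-- matches target
Option B: A[2] 22->-1, delta=-23, new_sum=169+(-23)=146
Option C: A[5] 4->38, delta=34, new_sum=169+(34)=203
Option D: A[3] 42->-15, delta=-57, new_sum=169+(-57)=112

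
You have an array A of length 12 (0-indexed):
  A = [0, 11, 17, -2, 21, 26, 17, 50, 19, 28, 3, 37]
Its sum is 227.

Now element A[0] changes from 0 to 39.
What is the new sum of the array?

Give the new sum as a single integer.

Old value at index 0: 0
New value at index 0: 39
Delta = 39 - 0 = 39
New sum = old_sum + delta = 227 + (39) = 266

Answer: 266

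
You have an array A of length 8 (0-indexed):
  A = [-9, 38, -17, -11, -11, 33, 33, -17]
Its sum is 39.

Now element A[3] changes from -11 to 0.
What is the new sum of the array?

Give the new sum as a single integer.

Answer: 50

Derivation:
Old value at index 3: -11
New value at index 3: 0
Delta = 0 - -11 = 11
New sum = old_sum + delta = 39 + (11) = 50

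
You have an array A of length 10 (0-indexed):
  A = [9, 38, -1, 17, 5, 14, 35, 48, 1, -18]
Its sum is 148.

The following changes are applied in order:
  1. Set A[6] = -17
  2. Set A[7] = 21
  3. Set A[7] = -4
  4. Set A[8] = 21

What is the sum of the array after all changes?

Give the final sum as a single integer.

Initial sum: 148
Change 1: A[6] 35 -> -17, delta = -52, sum = 96
Change 2: A[7] 48 -> 21, delta = -27, sum = 69
Change 3: A[7] 21 -> -4, delta = -25, sum = 44
Change 4: A[8] 1 -> 21, delta = 20, sum = 64

Answer: 64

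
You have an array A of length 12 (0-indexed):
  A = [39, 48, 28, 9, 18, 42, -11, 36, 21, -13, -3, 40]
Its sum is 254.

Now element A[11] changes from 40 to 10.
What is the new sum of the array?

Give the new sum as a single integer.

Old value at index 11: 40
New value at index 11: 10
Delta = 10 - 40 = -30
New sum = old_sum + delta = 254 + (-30) = 224

Answer: 224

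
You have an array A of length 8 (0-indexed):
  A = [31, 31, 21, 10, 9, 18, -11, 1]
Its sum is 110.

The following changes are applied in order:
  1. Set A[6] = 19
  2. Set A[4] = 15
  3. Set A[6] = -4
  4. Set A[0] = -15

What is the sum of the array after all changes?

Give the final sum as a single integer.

Answer: 77

Derivation:
Initial sum: 110
Change 1: A[6] -11 -> 19, delta = 30, sum = 140
Change 2: A[4] 9 -> 15, delta = 6, sum = 146
Change 3: A[6] 19 -> -4, delta = -23, sum = 123
Change 4: A[0] 31 -> -15, delta = -46, sum = 77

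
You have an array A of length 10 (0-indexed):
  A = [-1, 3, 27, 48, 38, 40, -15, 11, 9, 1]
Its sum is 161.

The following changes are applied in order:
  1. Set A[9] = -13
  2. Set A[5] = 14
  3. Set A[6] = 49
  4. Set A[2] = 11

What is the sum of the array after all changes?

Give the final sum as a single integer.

Answer: 169

Derivation:
Initial sum: 161
Change 1: A[9] 1 -> -13, delta = -14, sum = 147
Change 2: A[5] 40 -> 14, delta = -26, sum = 121
Change 3: A[6] -15 -> 49, delta = 64, sum = 185
Change 4: A[2] 27 -> 11, delta = -16, sum = 169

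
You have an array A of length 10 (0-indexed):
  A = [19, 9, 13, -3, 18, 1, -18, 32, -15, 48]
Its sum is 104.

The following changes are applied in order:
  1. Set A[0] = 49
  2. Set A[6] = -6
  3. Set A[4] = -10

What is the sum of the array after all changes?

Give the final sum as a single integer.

Initial sum: 104
Change 1: A[0] 19 -> 49, delta = 30, sum = 134
Change 2: A[6] -18 -> -6, delta = 12, sum = 146
Change 3: A[4] 18 -> -10, delta = -28, sum = 118

Answer: 118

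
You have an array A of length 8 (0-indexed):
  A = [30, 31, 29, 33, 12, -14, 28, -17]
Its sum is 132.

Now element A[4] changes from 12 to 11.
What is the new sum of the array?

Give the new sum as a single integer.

Old value at index 4: 12
New value at index 4: 11
Delta = 11 - 12 = -1
New sum = old_sum + delta = 132 + (-1) = 131

Answer: 131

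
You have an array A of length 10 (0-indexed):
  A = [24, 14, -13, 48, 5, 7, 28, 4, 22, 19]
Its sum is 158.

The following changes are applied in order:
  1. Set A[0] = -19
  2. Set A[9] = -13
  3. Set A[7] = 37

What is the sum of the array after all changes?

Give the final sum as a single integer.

Answer: 116

Derivation:
Initial sum: 158
Change 1: A[0] 24 -> -19, delta = -43, sum = 115
Change 2: A[9] 19 -> -13, delta = -32, sum = 83
Change 3: A[7] 4 -> 37, delta = 33, sum = 116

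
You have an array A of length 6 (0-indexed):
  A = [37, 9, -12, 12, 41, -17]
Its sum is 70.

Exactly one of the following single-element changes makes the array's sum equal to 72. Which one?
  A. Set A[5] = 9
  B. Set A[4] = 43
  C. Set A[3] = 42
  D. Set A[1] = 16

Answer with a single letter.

Answer: B

Derivation:
Option A: A[5] -17->9, delta=26, new_sum=70+(26)=96
Option B: A[4] 41->43, delta=2, new_sum=70+(2)=72 <-- matches target
Option C: A[3] 12->42, delta=30, new_sum=70+(30)=100
Option D: A[1] 9->16, delta=7, new_sum=70+(7)=77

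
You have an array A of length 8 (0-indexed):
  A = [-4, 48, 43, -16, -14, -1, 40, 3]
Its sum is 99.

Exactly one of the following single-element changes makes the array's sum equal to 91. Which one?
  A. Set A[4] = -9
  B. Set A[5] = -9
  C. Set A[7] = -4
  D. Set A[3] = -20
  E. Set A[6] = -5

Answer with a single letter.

Answer: B

Derivation:
Option A: A[4] -14->-9, delta=5, new_sum=99+(5)=104
Option B: A[5] -1->-9, delta=-8, new_sum=99+(-8)=91 <-- matches target
Option C: A[7] 3->-4, delta=-7, new_sum=99+(-7)=92
Option D: A[3] -16->-20, delta=-4, new_sum=99+(-4)=95
Option E: A[6] 40->-5, delta=-45, new_sum=99+(-45)=54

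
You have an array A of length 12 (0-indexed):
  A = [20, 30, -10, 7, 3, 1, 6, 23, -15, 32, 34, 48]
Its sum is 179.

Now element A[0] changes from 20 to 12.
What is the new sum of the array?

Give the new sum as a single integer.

Answer: 171

Derivation:
Old value at index 0: 20
New value at index 0: 12
Delta = 12 - 20 = -8
New sum = old_sum + delta = 179 + (-8) = 171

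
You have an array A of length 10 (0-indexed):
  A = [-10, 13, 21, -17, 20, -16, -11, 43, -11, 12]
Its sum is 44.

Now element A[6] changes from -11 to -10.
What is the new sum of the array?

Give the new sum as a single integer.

Old value at index 6: -11
New value at index 6: -10
Delta = -10 - -11 = 1
New sum = old_sum + delta = 44 + (1) = 45

Answer: 45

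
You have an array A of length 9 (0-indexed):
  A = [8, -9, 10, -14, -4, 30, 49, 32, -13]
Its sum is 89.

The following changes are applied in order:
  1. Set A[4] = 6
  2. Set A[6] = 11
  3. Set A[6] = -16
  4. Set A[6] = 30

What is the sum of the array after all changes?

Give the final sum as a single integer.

Initial sum: 89
Change 1: A[4] -4 -> 6, delta = 10, sum = 99
Change 2: A[6] 49 -> 11, delta = -38, sum = 61
Change 3: A[6] 11 -> -16, delta = -27, sum = 34
Change 4: A[6] -16 -> 30, delta = 46, sum = 80

Answer: 80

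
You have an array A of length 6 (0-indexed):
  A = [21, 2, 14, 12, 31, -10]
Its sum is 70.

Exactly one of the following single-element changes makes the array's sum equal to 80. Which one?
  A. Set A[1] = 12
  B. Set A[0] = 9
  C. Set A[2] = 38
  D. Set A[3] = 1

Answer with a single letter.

Option A: A[1] 2->12, delta=10, new_sum=70+(10)=80 <-- matches target
Option B: A[0] 21->9, delta=-12, new_sum=70+(-12)=58
Option C: A[2] 14->38, delta=24, new_sum=70+(24)=94
Option D: A[3] 12->1, delta=-11, new_sum=70+(-11)=59

Answer: A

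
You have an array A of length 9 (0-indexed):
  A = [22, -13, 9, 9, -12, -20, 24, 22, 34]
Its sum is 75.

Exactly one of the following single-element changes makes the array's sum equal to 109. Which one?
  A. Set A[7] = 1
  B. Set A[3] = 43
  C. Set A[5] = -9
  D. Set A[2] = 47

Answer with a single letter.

Answer: B

Derivation:
Option A: A[7] 22->1, delta=-21, new_sum=75+(-21)=54
Option B: A[3] 9->43, delta=34, new_sum=75+(34)=109 <-- matches target
Option C: A[5] -20->-9, delta=11, new_sum=75+(11)=86
Option D: A[2] 9->47, delta=38, new_sum=75+(38)=113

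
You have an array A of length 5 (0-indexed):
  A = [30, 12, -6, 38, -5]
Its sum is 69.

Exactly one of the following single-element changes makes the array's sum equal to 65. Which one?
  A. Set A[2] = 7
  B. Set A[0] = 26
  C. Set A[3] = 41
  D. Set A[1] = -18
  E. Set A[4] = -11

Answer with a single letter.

Answer: B

Derivation:
Option A: A[2] -6->7, delta=13, new_sum=69+(13)=82
Option B: A[0] 30->26, delta=-4, new_sum=69+(-4)=65 <-- matches target
Option C: A[3] 38->41, delta=3, new_sum=69+(3)=72
Option D: A[1] 12->-18, delta=-30, new_sum=69+(-30)=39
Option E: A[4] -5->-11, delta=-6, new_sum=69+(-6)=63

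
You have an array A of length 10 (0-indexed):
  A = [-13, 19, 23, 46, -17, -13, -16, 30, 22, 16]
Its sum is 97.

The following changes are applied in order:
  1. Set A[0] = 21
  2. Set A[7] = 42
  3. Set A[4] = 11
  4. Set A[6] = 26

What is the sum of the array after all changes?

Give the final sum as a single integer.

Answer: 213

Derivation:
Initial sum: 97
Change 1: A[0] -13 -> 21, delta = 34, sum = 131
Change 2: A[7] 30 -> 42, delta = 12, sum = 143
Change 3: A[4] -17 -> 11, delta = 28, sum = 171
Change 4: A[6] -16 -> 26, delta = 42, sum = 213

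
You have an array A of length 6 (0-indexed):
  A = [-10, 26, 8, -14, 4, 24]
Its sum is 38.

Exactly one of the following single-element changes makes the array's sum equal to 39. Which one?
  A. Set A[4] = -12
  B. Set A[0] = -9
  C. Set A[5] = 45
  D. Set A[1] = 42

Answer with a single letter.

Answer: B

Derivation:
Option A: A[4] 4->-12, delta=-16, new_sum=38+(-16)=22
Option B: A[0] -10->-9, delta=1, new_sum=38+(1)=39 <-- matches target
Option C: A[5] 24->45, delta=21, new_sum=38+(21)=59
Option D: A[1] 26->42, delta=16, new_sum=38+(16)=54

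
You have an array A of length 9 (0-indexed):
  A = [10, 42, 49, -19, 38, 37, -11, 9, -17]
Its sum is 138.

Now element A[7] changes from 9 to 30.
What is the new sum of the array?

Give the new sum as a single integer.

Old value at index 7: 9
New value at index 7: 30
Delta = 30 - 9 = 21
New sum = old_sum + delta = 138 + (21) = 159

Answer: 159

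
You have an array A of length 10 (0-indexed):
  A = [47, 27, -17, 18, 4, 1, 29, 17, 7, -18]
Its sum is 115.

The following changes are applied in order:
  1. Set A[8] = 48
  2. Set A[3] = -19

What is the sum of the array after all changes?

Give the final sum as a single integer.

Initial sum: 115
Change 1: A[8] 7 -> 48, delta = 41, sum = 156
Change 2: A[3] 18 -> -19, delta = -37, sum = 119

Answer: 119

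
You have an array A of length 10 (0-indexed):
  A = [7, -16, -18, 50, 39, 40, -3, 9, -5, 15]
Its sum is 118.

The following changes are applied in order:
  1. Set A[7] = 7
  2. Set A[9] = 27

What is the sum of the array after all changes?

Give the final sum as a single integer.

Initial sum: 118
Change 1: A[7] 9 -> 7, delta = -2, sum = 116
Change 2: A[9] 15 -> 27, delta = 12, sum = 128

Answer: 128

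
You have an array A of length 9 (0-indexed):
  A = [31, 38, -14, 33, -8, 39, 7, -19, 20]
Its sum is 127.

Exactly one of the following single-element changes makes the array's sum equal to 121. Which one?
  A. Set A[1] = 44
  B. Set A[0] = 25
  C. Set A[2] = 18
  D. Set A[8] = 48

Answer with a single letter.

Answer: B

Derivation:
Option A: A[1] 38->44, delta=6, new_sum=127+(6)=133
Option B: A[0] 31->25, delta=-6, new_sum=127+(-6)=121 <-- matches target
Option C: A[2] -14->18, delta=32, new_sum=127+(32)=159
Option D: A[8] 20->48, delta=28, new_sum=127+(28)=155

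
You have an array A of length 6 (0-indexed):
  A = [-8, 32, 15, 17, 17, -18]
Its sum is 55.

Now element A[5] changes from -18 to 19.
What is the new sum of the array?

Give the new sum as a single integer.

Answer: 92

Derivation:
Old value at index 5: -18
New value at index 5: 19
Delta = 19 - -18 = 37
New sum = old_sum + delta = 55 + (37) = 92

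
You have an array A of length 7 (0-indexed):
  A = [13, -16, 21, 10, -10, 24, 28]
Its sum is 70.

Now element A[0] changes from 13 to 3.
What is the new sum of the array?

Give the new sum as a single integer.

Answer: 60

Derivation:
Old value at index 0: 13
New value at index 0: 3
Delta = 3 - 13 = -10
New sum = old_sum + delta = 70 + (-10) = 60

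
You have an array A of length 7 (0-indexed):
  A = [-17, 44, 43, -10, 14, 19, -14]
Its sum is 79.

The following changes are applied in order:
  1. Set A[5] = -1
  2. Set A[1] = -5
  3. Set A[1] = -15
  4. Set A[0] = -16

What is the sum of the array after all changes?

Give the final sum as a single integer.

Initial sum: 79
Change 1: A[5] 19 -> -1, delta = -20, sum = 59
Change 2: A[1] 44 -> -5, delta = -49, sum = 10
Change 3: A[1] -5 -> -15, delta = -10, sum = 0
Change 4: A[0] -17 -> -16, delta = 1, sum = 1

Answer: 1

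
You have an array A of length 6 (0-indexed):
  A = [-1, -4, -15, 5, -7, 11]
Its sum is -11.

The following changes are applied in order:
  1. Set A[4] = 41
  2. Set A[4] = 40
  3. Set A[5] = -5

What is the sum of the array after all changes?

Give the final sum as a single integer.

Answer: 20

Derivation:
Initial sum: -11
Change 1: A[4] -7 -> 41, delta = 48, sum = 37
Change 2: A[4] 41 -> 40, delta = -1, sum = 36
Change 3: A[5] 11 -> -5, delta = -16, sum = 20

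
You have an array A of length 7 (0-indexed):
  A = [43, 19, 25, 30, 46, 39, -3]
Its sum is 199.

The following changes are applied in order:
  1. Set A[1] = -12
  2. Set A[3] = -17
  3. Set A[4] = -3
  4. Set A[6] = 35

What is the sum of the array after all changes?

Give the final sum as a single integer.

Answer: 110

Derivation:
Initial sum: 199
Change 1: A[1] 19 -> -12, delta = -31, sum = 168
Change 2: A[3] 30 -> -17, delta = -47, sum = 121
Change 3: A[4] 46 -> -3, delta = -49, sum = 72
Change 4: A[6] -3 -> 35, delta = 38, sum = 110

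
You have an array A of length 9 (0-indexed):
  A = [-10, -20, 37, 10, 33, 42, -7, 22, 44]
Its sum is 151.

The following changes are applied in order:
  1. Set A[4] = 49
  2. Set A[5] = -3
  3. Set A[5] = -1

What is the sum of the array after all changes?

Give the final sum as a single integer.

Answer: 124

Derivation:
Initial sum: 151
Change 1: A[4] 33 -> 49, delta = 16, sum = 167
Change 2: A[5] 42 -> -3, delta = -45, sum = 122
Change 3: A[5] -3 -> -1, delta = 2, sum = 124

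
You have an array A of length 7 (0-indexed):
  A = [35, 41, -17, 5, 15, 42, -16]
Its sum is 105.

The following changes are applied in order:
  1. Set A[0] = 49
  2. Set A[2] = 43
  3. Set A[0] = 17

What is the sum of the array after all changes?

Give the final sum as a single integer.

Answer: 147

Derivation:
Initial sum: 105
Change 1: A[0] 35 -> 49, delta = 14, sum = 119
Change 2: A[2] -17 -> 43, delta = 60, sum = 179
Change 3: A[0] 49 -> 17, delta = -32, sum = 147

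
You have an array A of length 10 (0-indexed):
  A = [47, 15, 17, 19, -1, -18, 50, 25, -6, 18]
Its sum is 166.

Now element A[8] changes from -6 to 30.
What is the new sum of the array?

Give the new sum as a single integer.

Answer: 202

Derivation:
Old value at index 8: -6
New value at index 8: 30
Delta = 30 - -6 = 36
New sum = old_sum + delta = 166 + (36) = 202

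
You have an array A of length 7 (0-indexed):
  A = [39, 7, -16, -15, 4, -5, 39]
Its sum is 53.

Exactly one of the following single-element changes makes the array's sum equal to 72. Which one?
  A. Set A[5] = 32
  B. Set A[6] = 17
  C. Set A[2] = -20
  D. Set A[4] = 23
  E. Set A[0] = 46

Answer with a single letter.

Option A: A[5] -5->32, delta=37, new_sum=53+(37)=90
Option B: A[6] 39->17, delta=-22, new_sum=53+(-22)=31
Option C: A[2] -16->-20, delta=-4, new_sum=53+(-4)=49
Option D: A[4] 4->23, delta=19, new_sum=53+(19)=72 <-- matches target
Option E: A[0] 39->46, delta=7, new_sum=53+(7)=60

Answer: D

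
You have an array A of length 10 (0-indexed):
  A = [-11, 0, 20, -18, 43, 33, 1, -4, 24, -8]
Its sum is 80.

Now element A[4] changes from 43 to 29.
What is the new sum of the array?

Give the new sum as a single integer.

Old value at index 4: 43
New value at index 4: 29
Delta = 29 - 43 = -14
New sum = old_sum + delta = 80 + (-14) = 66

Answer: 66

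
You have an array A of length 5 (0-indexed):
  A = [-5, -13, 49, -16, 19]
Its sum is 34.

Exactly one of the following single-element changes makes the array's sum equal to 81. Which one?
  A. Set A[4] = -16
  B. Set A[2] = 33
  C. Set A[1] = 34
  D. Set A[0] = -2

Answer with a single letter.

Answer: C

Derivation:
Option A: A[4] 19->-16, delta=-35, new_sum=34+(-35)=-1
Option B: A[2] 49->33, delta=-16, new_sum=34+(-16)=18
Option C: A[1] -13->34, delta=47, new_sum=34+(47)=81 <-- matches target
Option D: A[0] -5->-2, delta=3, new_sum=34+(3)=37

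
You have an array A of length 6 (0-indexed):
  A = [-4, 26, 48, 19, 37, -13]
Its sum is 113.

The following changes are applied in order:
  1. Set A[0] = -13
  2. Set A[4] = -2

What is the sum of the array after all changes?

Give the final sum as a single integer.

Initial sum: 113
Change 1: A[0] -4 -> -13, delta = -9, sum = 104
Change 2: A[4] 37 -> -2, delta = -39, sum = 65

Answer: 65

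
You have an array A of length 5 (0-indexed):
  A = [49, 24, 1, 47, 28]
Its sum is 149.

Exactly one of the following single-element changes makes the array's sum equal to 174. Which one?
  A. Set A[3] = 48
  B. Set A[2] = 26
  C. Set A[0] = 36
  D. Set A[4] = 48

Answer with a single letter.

Answer: B

Derivation:
Option A: A[3] 47->48, delta=1, new_sum=149+(1)=150
Option B: A[2] 1->26, delta=25, new_sum=149+(25)=174 <-- matches target
Option C: A[0] 49->36, delta=-13, new_sum=149+(-13)=136
Option D: A[4] 28->48, delta=20, new_sum=149+(20)=169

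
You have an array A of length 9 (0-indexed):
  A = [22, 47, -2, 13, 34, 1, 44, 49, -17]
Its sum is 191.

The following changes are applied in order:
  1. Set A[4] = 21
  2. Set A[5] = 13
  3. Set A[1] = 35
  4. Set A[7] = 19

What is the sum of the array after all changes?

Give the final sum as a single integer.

Answer: 148

Derivation:
Initial sum: 191
Change 1: A[4] 34 -> 21, delta = -13, sum = 178
Change 2: A[5] 1 -> 13, delta = 12, sum = 190
Change 3: A[1] 47 -> 35, delta = -12, sum = 178
Change 4: A[7] 49 -> 19, delta = -30, sum = 148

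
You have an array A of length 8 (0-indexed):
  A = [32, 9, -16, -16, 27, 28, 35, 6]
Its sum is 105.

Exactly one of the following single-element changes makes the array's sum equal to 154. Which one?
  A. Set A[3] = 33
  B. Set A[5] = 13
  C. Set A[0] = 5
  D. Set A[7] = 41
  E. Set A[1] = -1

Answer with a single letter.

Option A: A[3] -16->33, delta=49, new_sum=105+(49)=154 <-- matches target
Option B: A[5] 28->13, delta=-15, new_sum=105+(-15)=90
Option C: A[0] 32->5, delta=-27, new_sum=105+(-27)=78
Option D: A[7] 6->41, delta=35, new_sum=105+(35)=140
Option E: A[1] 9->-1, delta=-10, new_sum=105+(-10)=95

Answer: A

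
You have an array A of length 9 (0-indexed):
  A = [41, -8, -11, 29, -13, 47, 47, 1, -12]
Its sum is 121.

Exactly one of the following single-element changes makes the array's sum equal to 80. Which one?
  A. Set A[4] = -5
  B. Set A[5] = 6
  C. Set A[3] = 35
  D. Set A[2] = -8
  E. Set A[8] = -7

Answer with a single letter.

Option A: A[4] -13->-5, delta=8, new_sum=121+(8)=129
Option B: A[5] 47->6, delta=-41, new_sum=121+(-41)=80 <-- matches target
Option C: A[3] 29->35, delta=6, new_sum=121+(6)=127
Option D: A[2] -11->-8, delta=3, new_sum=121+(3)=124
Option E: A[8] -12->-7, delta=5, new_sum=121+(5)=126

Answer: B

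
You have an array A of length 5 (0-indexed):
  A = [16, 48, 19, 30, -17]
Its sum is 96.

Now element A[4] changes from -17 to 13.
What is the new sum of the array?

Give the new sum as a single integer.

Old value at index 4: -17
New value at index 4: 13
Delta = 13 - -17 = 30
New sum = old_sum + delta = 96 + (30) = 126

Answer: 126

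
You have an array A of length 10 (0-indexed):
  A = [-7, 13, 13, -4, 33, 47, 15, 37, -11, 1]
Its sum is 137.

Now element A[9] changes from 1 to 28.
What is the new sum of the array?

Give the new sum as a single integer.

Old value at index 9: 1
New value at index 9: 28
Delta = 28 - 1 = 27
New sum = old_sum + delta = 137 + (27) = 164

Answer: 164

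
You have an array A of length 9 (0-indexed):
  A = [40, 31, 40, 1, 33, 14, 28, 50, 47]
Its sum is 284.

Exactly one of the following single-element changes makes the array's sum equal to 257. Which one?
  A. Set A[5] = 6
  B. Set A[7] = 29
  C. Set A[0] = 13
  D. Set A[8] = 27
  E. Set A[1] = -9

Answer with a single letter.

Answer: C

Derivation:
Option A: A[5] 14->6, delta=-8, new_sum=284+(-8)=276
Option B: A[7] 50->29, delta=-21, new_sum=284+(-21)=263
Option C: A[0] 40->13, delta=-27, new_sum=284+(-27)=257 <-- matches target
Option D: A[8] 47->27, delta=-20, new_sum=284+(-20)=264
Option E: A[1] 31->-9, delta=-40, new_sum=284+(-40)=244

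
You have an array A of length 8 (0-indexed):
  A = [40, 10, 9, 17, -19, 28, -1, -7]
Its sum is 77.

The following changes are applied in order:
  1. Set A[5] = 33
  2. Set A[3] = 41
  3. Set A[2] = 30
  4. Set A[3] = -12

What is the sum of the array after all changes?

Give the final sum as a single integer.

Initial sum: 77
Change 1: A[5] 28 -> 33, delta = 5, sum = 82
Change 2: A[3] 17 -> 41, delta = 24, sum = 106
Change 3: A[2] 9 -> 30, delta = 21, sum = 127
Change 4: A[3] 41 -> -12, delta = -53, sum = 74

Answer: 74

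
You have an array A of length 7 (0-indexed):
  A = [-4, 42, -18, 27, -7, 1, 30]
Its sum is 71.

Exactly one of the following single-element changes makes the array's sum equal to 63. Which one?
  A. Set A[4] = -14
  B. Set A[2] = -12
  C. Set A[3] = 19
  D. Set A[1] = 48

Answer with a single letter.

Answer: C

Derivation:
Option A: A[4] -7->-14, delta=-7, new_sum=71+(-7)=64
Option B: A[2] -18->-12, delta=6, new_sum=71+(6)=77
Option C: A[3] 27->19, delta=-8, new_sum=71+(-8)=63 <-- matches target
Option D: A[1] 42->48, delta=6, new_sum=71+(6)=77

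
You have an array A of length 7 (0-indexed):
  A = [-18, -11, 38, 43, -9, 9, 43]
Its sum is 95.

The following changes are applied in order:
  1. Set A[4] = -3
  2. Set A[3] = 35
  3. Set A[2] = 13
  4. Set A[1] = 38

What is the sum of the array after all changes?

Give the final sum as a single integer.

Answer: 117

Derivation:
Initial sum: 95
Change 1: A[4] -9 -> -3, delta = 6, sum = 101
Change 2: A[3] 43 -> 35, delta = -8, sum = 93
Change 3: A[2] 38 -> 13, delta = -25, sum = 68
Change 4: A[1] -11 -> 38, delta = 49, sum = 117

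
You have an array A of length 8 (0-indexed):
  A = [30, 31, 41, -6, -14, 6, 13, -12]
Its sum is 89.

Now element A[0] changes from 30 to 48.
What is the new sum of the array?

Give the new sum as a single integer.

Answer: 107

Derivation:
Old value at index 0: 30
New value at index 0: 48
Delta = 48 - 30 = 18
New sum = old_sum + delta = 89 + (18) = 107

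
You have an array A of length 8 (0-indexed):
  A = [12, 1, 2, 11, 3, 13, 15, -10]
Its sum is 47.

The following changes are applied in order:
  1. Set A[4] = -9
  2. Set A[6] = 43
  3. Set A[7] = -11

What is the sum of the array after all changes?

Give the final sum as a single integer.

Answer: 62

Derivation:
Initial sum: 47
Change 1: A[4] 3 -> -9, delta = -12, sum = 35
Change 2: A[6] 15 -> 43, delta = 28, sum = 63
Change 3: A[7] -10 -> -11, delta = -1, sum = 62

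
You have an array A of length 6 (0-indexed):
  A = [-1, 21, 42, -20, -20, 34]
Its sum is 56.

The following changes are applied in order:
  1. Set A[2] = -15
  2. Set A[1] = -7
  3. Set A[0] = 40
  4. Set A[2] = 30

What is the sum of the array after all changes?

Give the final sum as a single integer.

Initial sum: 56
Change 1: A[2] 42 -> -15, delta = -57, sum = -1
Change 2: A[1] 21 -> -7, delta = -28, sum = -29
Change 3: A[0] -1 -> 40, delta = 41, sum = 12
Change 4: A[2] -15 -> 30, delta = 45, sum = 57

Answer: 57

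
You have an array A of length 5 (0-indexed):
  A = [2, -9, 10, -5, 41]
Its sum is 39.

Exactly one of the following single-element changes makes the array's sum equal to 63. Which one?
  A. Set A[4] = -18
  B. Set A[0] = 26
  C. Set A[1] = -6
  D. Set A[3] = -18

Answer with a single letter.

Option A: A[4] 41->-18, delta=-59, new_sum=39+(-59)=-20
Option B: A[0] 2->26, delta=24, new_sum=39+(24)=63 <-- matches target
Option C: A[1] -9->-6, delta=3, new_sum=39+(3)=42
Option D: A[3] -5->-18, delta=-13, new_sum=39+(-13)=26

Answer: B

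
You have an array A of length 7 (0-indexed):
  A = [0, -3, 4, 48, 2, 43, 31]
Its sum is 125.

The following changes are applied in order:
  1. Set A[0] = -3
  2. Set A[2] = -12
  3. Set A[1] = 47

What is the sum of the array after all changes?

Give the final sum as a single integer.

Initial sum: 125
Change 1: A[0] 0 -> -3, delta = -3, sum = 122
Change 2: A[2] 4 -> -12, delta = -16, sum = 106
Change 3: A[1] -3 -> 47, delta = 50, sum = 156

Answer: 156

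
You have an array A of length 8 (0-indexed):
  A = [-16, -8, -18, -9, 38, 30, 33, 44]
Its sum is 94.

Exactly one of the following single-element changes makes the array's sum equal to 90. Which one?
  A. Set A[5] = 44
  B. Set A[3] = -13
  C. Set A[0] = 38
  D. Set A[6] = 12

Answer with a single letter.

Option A: A[5] 30->44, delta=14, new_sum=94+(14)=108
Option B: A[3] -9->-13, delta=-4, new_sum=94+(-4)=90 <-- matches target
Option C: A[0] -16->38, delta=54, new_sum=94+(54)=148
Option D: A[6] 33->12, delta=-21, new_sum=94+(-21)=73

Answer: B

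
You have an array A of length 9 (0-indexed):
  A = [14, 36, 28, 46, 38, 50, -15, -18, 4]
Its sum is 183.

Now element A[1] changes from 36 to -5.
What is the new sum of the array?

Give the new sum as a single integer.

Old value at index 1: 36
New value at index 1: -5
Delta = -5 - 36 = -41
New sum = old_sum + delta = 183 + (-41) = 142

Answer: 142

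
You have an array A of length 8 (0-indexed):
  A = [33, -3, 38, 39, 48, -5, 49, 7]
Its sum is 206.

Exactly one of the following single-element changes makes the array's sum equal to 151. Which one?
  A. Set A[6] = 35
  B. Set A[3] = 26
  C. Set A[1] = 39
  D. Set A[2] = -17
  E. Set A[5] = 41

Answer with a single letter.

Option A: A[6] 49->35, delta=-14, new_sum=206+(-14)=192
Option B: A[3] 39->26, delta=-13, new_sum=206+(-13)=193
Option C: A[1] -3->39, delta=42, new_sum=206+(42)=248
Option D: A[2] 38->-17, delta=-55, new_sum=206+(-55)=151 <-- matches target
Option E: A[5] -5->41, delta=46, new_sum=206+(46)=252

Answer: D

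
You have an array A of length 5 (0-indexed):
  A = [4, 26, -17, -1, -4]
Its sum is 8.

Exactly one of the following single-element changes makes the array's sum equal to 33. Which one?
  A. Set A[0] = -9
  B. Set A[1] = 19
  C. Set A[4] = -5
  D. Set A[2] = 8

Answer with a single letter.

Answer: D

Derivation:
Option A: A[0] 4->-9, delta=-13, new_sum=8+(-13)=-5
Option B: A[1] 26->19, delta=-7, new_sum=8+(-7)=1
Option C: A[4] -4->-5, delta=-1, new_sum=8+(-1)=7
Option D: A[2] -17->8, delta=25, new_sum=8+(25)=33 <-- matches target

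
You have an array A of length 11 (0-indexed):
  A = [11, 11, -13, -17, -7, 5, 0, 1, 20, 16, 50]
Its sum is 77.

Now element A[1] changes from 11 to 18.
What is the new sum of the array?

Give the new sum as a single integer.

Old value at index 1: 11
New value at index 1: 18
Delta = 18 - 11 = 7
New sum = old_sum + delta = 77 + (7) = 84

Answer: 84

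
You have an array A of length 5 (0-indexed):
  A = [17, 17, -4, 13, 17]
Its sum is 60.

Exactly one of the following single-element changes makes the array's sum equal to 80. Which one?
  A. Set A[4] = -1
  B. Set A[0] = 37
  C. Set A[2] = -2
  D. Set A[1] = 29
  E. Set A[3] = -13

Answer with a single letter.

Answer: B

Derivation:
Option A: A[4] 17->-1, delta=-18, new_sum=60+(-18)=42
Option B: A[0] 17->37, delta=20, new_sum=60+(20)=80 <-- matches target
Option C: A[2] -4->-2, delta=2, new_sum=60+(2)=62
Option D: A[1] 17->29, delta=12, new_sum=60+(12)=72
Option E: A[3] 13->-13, delta=-26, new_sum=60+(-26)=34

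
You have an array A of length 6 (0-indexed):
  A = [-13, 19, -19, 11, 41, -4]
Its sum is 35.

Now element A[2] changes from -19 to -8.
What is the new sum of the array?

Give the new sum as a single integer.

Answer: 46

Derivation:
Old value at index 2: -19
New value at index 2: -8
Delta = -8 - -19 = 11
New sum = old_sum + delta = 35 + (11) = 46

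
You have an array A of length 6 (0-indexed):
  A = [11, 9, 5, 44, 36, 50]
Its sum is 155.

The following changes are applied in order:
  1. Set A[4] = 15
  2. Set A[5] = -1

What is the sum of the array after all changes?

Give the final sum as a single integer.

Answer: 83

Derivation:
Initial sum: 155
Change 1: A[4] 36 -> 15, delta = -21, sum = 134
Change 2: A[5] 50 -> -1, delta = -51, sum = 83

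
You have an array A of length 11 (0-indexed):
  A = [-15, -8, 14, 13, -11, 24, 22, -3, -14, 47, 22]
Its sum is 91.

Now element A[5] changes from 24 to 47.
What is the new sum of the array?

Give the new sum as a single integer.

Answer: 114

Derivation:
Old value at index 5: 24
New value at index 5: 47
Delta = 47 - 24 = 23
New sum = old_sum + delta = 91 + (23) = 114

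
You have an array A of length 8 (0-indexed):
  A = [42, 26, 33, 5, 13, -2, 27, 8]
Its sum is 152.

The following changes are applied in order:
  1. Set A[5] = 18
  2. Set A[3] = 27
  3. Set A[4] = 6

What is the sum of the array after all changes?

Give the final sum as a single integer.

Answer: 187

Derivation:
Initial sum: 152
Change 1: A[5] -2 -> 18, delta = 20, sum = 172
Change 2: A[3] 5 -> 27, delta = 22, sum = 194
Change 3: A[4] 13 -> 6, delta = -7, sum = 187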